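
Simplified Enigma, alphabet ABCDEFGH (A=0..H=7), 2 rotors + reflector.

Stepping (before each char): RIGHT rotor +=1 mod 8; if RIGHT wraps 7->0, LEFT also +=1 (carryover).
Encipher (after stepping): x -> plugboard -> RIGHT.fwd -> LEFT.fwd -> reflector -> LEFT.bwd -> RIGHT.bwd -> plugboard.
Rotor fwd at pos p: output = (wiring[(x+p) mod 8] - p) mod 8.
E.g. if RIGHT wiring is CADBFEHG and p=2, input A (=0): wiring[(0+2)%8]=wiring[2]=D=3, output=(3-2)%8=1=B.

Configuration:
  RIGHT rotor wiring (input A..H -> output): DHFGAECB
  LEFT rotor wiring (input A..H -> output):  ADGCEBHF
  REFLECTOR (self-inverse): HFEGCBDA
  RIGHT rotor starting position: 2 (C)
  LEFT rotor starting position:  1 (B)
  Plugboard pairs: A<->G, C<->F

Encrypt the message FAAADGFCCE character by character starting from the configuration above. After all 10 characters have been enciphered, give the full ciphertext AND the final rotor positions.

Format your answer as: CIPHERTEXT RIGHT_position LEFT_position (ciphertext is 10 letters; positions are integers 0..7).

Char 1 ('F'): step: R->3, L=1; F->plug->C->R->B->L->F->refl->B->L'->C->R'->H->plug->H
Char 2 ('A'): step: R->4, L=1; A->plug->G->R->B->L->F->refl->B->L'->C->R'->H->plug->H
Char 3 ('A'): step: R->5, L=1; A->plug->G->R->B->L->F->refl->B->L'->C->R'->E->plug->E
Char 4 ('A'): step: R->6, L=1; A->plug->G->R->C->L->B->refl->F->L'->B->R'->D->plug->D
Char 5 ('D'): step: R->7, L=1; D->plug->D->R->G->L->E->refl->C->L'->A->R'->C->plug->F
Char 6 ('G'): step: R->0, L->2 (L advanced); G->plug->A->R->D->L->H->refl->A->L'->B->R'->H->plug->H
Char 7 ('F'): step: R->1, L=2; F->plug->C->R->F->L->D->refl->G->L'->G->R'->A->plug->G
Char 8 ('C'): step: R->2, L=2; C->plug->F->R->H->L->B->refl->F->L'->E->R'->B->plug->B
Char 9 ('C'): step: R->3, L=2; C->plug->F->R->A->L->E->refl->C->L'->C->R'->H->plug->H
Char 10 ('E'): step: R->4, L=2; E->plug->E->R->H->L->B->refl->F->L'->E->R'->A->plug->G
Final: ciphertext=HHEDFHGBHG, RIGHT=4, LEFT=2

Answer: HHEDFHGBHG 4 2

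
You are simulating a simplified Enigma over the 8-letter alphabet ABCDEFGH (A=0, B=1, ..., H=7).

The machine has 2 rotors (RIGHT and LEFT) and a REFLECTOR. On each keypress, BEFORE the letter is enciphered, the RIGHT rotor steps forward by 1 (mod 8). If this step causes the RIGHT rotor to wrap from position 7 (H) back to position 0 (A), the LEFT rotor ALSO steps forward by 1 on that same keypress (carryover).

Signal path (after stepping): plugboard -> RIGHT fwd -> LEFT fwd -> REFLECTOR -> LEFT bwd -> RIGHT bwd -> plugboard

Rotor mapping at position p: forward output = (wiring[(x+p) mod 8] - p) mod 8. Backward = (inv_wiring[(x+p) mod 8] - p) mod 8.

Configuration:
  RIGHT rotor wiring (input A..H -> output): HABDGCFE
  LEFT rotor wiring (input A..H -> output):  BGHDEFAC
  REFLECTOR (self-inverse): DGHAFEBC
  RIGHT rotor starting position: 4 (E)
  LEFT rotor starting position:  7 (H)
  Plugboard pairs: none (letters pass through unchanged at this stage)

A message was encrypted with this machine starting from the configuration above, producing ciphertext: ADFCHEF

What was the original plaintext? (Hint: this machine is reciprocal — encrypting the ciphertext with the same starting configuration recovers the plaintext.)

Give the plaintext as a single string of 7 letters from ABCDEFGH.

Answer: FCHBGHG

Derivation:
Char 1 ('A'): step: R->5, L=7; A->plug->A->R->F->L->F->refl->E->L'->E->R'->F->plug->F
Char 2 ('D'): step: R->6, L=7; D->plug->D->R->C->L->H->refl->C->L'->B->R'->C->plug->C
Char 3 ('F'): step: R->7, L=7; F->plug->F->R->H->L->B->refl->G->L'->G->R'->H->plug->H
Char 4 ('C'): step: R->0, L->0 (L advanced); C->plug->C->R->B->L->G->refl->B->L'->A->R'->B->plug->B
Char 5 ('H'): step: R->1, L=0; H->plug->H->R->G->L->A->refl->D->L'->D->R'->G->plug->G
Char 6 ('E'): step: R->2, L=0; E->plug->E->R->D->L->D->refl->A->L'->G->R'->H->plug->H
Char 7 ('F'): step: R->3, L=0; F->plug->F->R->E->L->E->refl->F->L'->F->R'->G->plug->G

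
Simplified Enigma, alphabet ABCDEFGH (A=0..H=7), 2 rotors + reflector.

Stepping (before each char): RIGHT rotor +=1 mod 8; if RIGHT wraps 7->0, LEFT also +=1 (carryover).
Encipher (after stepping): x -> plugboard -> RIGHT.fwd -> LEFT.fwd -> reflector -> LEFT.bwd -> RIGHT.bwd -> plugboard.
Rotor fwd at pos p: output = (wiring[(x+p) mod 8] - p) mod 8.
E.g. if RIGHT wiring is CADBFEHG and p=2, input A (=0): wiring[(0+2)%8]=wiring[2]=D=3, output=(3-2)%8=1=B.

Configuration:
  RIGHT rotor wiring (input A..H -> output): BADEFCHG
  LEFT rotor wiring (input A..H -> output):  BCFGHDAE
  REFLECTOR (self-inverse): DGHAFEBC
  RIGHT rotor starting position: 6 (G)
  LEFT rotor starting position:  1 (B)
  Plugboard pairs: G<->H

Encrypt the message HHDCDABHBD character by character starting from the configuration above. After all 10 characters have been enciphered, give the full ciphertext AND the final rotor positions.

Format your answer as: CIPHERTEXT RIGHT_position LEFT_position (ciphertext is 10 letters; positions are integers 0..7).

Char 1 ('H'): step: R->7, L=1; H->plug->G->R->D->L->G->refl->B->L'->A->R'->H->plug->G
Char 2 ('H'): step: R->0, L->2 (L advanced); H->plug->G->R->H->L->A->refl->D->L'->A->R'->B->plug->B
Char 3 ('D'): step: R->1, L=2; D->plug->D->R->E->L->G->refl->B->L'->D->R'->C->plug->C
Char 4 ('C'): step: R->2, L=2; C->plug->C->R->D->L->B->refl->G->L'->E->R'->F->plug->F
Char 5 ('D'): step: R->3, L=2; D->plug->D->R->E->L->G->refl->B->L'->D->R'->E->plug->E
Char 6 ('A'): step: R->4, L=2; A->plug->A->R->B->L->E->refl->F->L'->C->R'->D->plug->D
Char 7 ('B'): step: R->5, L=2; B->plug->B->R->C->L->F->refl->E->L'->B->R'->C->plug->C
Char 8 ('H'): step: R->6, L=2; H->plug->G->R->H->L->A->refl->D->L'->A->R'->B->plug->B
Char 9 ('B'): step: R->7, L=2; B->plug->B->R->C->L->F->refl->E->L'->B->R'->C->plug->C
Char 10 ('D'): step: R->0, L->3 (L advanced); D->plug->D->R->E->L->B->refl->G->L'->F->R'->E->plug->E
Final: ciphertext=GBCFEDCBCE, RIGHT=0, LEFT=3

Answer: GBCFEDCBCE 0 3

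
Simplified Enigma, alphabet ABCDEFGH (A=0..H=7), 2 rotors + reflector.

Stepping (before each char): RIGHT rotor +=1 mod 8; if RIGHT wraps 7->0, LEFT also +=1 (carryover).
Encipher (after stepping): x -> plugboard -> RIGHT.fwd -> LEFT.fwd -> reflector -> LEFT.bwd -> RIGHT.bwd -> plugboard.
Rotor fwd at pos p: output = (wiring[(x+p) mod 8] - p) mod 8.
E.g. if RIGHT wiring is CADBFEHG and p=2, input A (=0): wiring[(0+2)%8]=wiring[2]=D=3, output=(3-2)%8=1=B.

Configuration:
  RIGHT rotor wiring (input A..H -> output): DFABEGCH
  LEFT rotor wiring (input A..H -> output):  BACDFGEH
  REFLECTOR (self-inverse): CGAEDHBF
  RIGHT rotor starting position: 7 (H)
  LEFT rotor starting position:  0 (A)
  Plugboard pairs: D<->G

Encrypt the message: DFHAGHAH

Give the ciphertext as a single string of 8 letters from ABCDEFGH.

Answer: HDFBHCHF

Derivation:
Char 1 ('D'): step: R->0, L->1 (L advanced); D->plug->G->R->C->L->C->refl->A->L'->H->R'->H->plug->H
Char 2 ('F'): step: R->1, L=1; F->plug->F->R->B->L->B->refl->G->L'->G->R'->G->plug->D
Char 3 ('H'): step: R->2, L=1; H->plug->H->R->D->L->E->refl->D->L'->F->R'->F->plug->F
Char 4 ('A'): step: R->3, L=1; A->plug->A->R->G->L->G->refl->B->L'->B->R'->B->plug->B
Char 5 ('G'): step: R->4, L=1; G->plug->D->R->D->L->E->refl->D->L'->F->R'->H->plug->H
Char 6 ('H'): step: R->5, L=1; H->plug->H->R->H->L->A->refl->C->L'->C->R'->C->plug->C
Char 7 ('A'): step: R->6, L=1; A->plug->A->R->E->L->F->refl->H->L'->A->R'->H->plug->H
Char 8 ('H'): step: R->7, L=1; H->plug->H->R->D->L->E->refl->D->L'->F->R'->F->plug->F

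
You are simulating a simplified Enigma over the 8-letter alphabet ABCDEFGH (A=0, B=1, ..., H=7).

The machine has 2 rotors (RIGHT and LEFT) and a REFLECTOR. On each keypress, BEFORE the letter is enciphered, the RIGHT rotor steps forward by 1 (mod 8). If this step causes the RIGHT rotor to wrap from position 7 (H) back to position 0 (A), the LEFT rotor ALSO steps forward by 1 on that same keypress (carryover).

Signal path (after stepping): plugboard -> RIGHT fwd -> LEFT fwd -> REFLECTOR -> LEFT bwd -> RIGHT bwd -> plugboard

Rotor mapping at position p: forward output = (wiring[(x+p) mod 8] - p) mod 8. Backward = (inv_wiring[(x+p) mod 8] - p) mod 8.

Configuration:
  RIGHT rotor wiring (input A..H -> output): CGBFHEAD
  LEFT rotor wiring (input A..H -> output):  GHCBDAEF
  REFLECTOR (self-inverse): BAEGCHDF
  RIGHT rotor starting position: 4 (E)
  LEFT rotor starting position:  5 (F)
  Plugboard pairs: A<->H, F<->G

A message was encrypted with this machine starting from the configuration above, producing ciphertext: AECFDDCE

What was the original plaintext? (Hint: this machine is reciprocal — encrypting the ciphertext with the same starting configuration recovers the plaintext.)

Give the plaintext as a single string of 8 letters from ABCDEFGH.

Answer: BHGDABAA

Derivation:
Char 1 ('A'): step: R->5, L=5; A->plug->H->R->C->L->A->refl->B->L'->D->R'->B->plug->B
Char 2 ('E'): step: R->6, L=5; E->plug->E->R->D->L->B->refl->A->L'->C->R'->A->plug->H
Char 3 ('C'): step: R->7, L=5; C->plug->C->R->H->L->G->refl->D->L'->A->R'->F->plug->G
Char 4 ('F'): step: R->0, L->6 (L advanced); F->plug->G->R->A->L->G->refl->D->L'->F->R'->D->plug->D
Char 5 ('D'): step: R->1, L=6; D->plug->D->R->G->L->F->refl->H->L'->B->R'->H->plug->A
Char 6 ('D'): step: R->2, L=6; D->plug->D->R->C->L->A->refl->B->L'->D->R'->B->plug->B
Char 7 ('C'): step: R->3, L=6; C->plug->C->R->B->L->H->refl->F->L'->G->R'->H->plug->A
Char 8 ('E'): step: R->4, L=6; E->plug->E->R->G->L->F->refl->H->L'->B->R'->H->plug->A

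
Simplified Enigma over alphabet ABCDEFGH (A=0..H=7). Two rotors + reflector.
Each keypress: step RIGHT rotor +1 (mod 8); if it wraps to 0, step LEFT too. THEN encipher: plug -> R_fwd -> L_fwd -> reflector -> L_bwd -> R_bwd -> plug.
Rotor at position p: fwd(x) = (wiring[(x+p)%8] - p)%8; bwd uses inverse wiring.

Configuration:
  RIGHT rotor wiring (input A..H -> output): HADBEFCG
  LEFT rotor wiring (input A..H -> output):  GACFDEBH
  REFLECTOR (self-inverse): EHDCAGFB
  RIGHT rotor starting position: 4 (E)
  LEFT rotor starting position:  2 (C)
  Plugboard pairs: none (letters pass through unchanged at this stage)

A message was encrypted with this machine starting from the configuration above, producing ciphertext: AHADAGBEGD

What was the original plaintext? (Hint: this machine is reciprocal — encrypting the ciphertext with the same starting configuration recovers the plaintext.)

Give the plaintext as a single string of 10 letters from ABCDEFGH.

Char 1 ('A'): step: R->5, L=2; A->plug->A->R->A->L->A->refl->E->L'->G->R'->F->plug->F
Char 2 ('H'): step: R->6, L=2; H->plug->H->R->H->L->G->refl->F->L'->F->R'->E->plug->E
Char 3 ('A'): step: R->7, L=2; A->plug->A->R->H->L->G->refl->F->L'->F->R'->F->plug->F
Char 4 ('D'): step: R->0, L->3 (L advanced); D->plug->D->R->B->L->A->refl->E->L'->E->R'->E->plug->E
Char 5 ('A'): step: R->1, L=3; A->plug->A->R->H->L->H->refl->B->L'->C->R'->B->plug->B
Char 6 ('G'): step: R->2, L=3; G->plug->G->R->F->L->D->refl->C->L'->A->R'->E->plug->E
Char 7 ('B'): step: R->3, L=3; B->plug->B->R->B->L->A->refl->E->L'->E->R'->F->plug->F
Char 8 ('E'): step: R->4, L=3; E->plug->E->R->D->L->G->refl->F->L'->G->R'->C->plug->C
Char 9 ('G'): step: R->5, L=3; G->plug->G->R->E->L->E->refl->A->L'->B->R'->C->plug->C
Char 10 ('D'): step: R->6, L=3; D->plug->D->R->C->L->B->refl->H->L'->H->R'->H->plug->H

Answer: FEFEBEFCCH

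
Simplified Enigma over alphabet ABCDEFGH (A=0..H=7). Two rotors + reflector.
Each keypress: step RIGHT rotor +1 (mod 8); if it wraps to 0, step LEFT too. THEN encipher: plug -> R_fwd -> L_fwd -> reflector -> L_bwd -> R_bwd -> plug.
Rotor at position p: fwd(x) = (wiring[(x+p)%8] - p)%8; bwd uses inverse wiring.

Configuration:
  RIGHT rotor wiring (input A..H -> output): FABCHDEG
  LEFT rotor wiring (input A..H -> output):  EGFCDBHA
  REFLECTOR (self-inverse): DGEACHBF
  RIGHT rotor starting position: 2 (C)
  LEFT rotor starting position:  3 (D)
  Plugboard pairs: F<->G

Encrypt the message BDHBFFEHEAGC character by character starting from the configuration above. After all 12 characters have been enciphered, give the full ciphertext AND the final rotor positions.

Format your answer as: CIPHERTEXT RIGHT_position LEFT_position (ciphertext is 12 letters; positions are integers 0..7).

Char 1 ('B'): step: R->3, L=3; B->plug->B->R->E->L->F->refl->H->L'->A->R'->C->plug->C
Char 2 ('D'): step: R->4, L=3; D->plug->D->R->C->L->G->refl->B->L'->F->R'->G->plug->F
Char 3 ('H'): step: R->5, L=3; H->plug->H->R->C->L->G->refl->B->L'->F->R'->G->plug->F
Char 4 ('B'): step: R->6, L=3; B->plug->B->R->A->L->H->refl->F->L'->E->R'->F->plug->G
Char 5 ('F'): step: R->7, L=3; F->plug->G->R->E->L->F->refl->H->L'->A->R'->F->plug->G
Char 6 ('F'): step: R->0, L->4 (L advanced); F->plug->G->R->E->L->A->refl->D->L'->C->R'->D->plug->D
Char 7 ('E'): step: R->1, L=4; E->plug->E->R->C->L->D->refl->A->L'->E->R'->H->plug->H
Char 8 ('H'): step: R->2, L=4; H->plug->H->R->G->L->B->refl->G->L'->H->R'->A->plug->A
Char 9 ('E'): step: R->3, L=4; E->plug->E->R->D->L->E->refl->C->L'->F->R'->G->plug->F
Char 10 ('A'): step: R->4, L=4; A->plug->A->R->D->L->E->refl->C->L'->F->R'->G->plug->F
Char 11 ('G'): step: R->5, L=4; G->plug->F->R->E->L->A->refl->D->L'->C->R'->H->plug->H
Char 12 ('C'): step: R->6, L=4; C->plug->C->R->H->L->G->refl->B->L'->G->R'->A->plug->A
Final: ciphertext=CFFGGDHAFFHA, RIGHT=6, LEFT=4

Answer: CFFGGDHAFFHA 6 4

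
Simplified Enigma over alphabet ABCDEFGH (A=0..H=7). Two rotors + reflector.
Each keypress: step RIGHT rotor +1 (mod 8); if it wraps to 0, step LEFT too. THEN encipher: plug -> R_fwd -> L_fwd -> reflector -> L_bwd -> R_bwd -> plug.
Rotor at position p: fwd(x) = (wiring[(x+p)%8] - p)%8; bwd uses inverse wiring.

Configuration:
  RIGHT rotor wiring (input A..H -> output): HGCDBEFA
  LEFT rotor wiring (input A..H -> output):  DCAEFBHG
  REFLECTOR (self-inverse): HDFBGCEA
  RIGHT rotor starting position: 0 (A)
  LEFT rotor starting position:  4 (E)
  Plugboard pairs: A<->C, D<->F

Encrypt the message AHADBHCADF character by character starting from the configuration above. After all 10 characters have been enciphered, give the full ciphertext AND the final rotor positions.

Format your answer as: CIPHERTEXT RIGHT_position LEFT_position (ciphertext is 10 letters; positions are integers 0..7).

Char 1 ('A'): step: R->1, L=4; A->plug->C->R->C->L->D->refl->B->L'->A->R'->D->plug->F
Char 2 ('H'): step: R->2, L=4; H->plug->H->R->E->L->H->refl->A->L'->H->R'->C->plug->A
Char 3 ('A'): step: R->3, L=4; A->plug->C->R->B->L->F->refl->C->L'->D->R'->G->plug->G
Char 4 ('D'): step: R->4, L=4; D->plug->F->R->C->L->D->refl->B->L'->A->R'->B->plug->B
Char 5 ('B'): step: R->5, L=4; B->plug->B->R->A->L->B->refl->D->L'->C->R'->D->plug->F
Char 6 ('H'): step: R->6, L=4; H->plug->H->R->G->L->E->refl->G->L'->F->R'->F->plug->D
Char 7 ('C'): step: R->7, L=4; C->plug->A->R->B->L->F->refl->C->L'->D->R'->D->plug->F
Char 8 ('A'): step: R->0, L->5 (L advanced); A->plug->C->R->C->L->B->refl->D->L'->F->R'->G->plug->G
Char 9 ('D'): step: R->1, L=5; D->plug->F->R->E->L->F->refl->C->L'->B->R'->B->plug->B
Char 10 ('F'): step: R->2, L=5; F->plug->D->R->C->L->B->refl->D->L'->F->R'->G->plug->G
Final: ciphertext=FAGBFDFGBG, RIGHT=2, LEFT=5

Answer: FAGBFDFGBG 2 5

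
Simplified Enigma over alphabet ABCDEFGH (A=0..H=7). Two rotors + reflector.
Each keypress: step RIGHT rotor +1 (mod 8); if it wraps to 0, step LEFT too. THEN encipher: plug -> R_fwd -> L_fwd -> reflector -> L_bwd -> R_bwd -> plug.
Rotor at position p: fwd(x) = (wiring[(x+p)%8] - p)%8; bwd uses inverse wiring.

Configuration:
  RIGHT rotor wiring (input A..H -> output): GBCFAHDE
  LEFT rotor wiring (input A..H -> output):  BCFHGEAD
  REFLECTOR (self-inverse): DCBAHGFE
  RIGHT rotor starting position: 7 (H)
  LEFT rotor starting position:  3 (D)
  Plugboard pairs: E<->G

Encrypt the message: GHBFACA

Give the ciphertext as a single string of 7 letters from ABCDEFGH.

Char 1 ('G'): step: R->0, L->4 (L advanced); G->plug->E->R->A->L->C->refl->B->L'->G->R'->A->plug->A
Char 2 ('H'): step: R->1, L=4; H->plug->H->R->F->L->G->refl->F->L'->E->R'->C->plug->C
Char 3 ('B'): step: R->2, L=4; B->plug->B->R->D->L->H->refl->E->L'->C->R'->F->plug->F
Char 4 ('F'): step: R->3, L=4; F->plug->F->R->D->L->H->refl->E->L'->C->R'->A->plug->A
Char 5 ('A'): step: R->4, L=4; A->plug->A->R->E->L->F->refl->G->L'->F->R'->F->plug->F
Char 6 ('C'): step: R->5, L=4; C->plug->C->R->H->L->D->refl->A->L'->B->R'->D->plug->D
Char 7 ('A'): step: R->6, L=4; A->plug->A->R->F->L->G->refl->F->L'->E->R'->E->plug->G

Answer: ACFAFDG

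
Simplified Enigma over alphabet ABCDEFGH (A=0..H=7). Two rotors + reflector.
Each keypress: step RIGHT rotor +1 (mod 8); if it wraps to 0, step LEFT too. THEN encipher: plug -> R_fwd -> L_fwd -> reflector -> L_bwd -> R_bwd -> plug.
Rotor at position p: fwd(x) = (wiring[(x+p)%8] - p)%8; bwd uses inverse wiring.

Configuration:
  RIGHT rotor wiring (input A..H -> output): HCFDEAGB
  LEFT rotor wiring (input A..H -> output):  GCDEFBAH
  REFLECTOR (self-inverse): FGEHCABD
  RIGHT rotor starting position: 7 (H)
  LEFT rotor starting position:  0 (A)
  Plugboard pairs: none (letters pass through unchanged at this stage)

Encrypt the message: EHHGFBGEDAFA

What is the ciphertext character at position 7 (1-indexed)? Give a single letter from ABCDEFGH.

Char 1 ('E'): step: R->0, L->1 (L advanced); E->plug->E->R->E->L->A->refl->F->L'->H->R'->A->plug->A
Char 2 ('H'): step: R->1, L=1; H->plug->H->R->G->L->G->refl->B->L'->A->R'->G->plug->G
Char 3 ('H'): step: R->2, L=1; H->plug->H->R->A->L->B->refl->G->L'->G->R'->D->plug->D
Char 4 ('G'): step: R->3, L=1; G->plug->G->R->H->L->F->refl->A->L'->E->R'->F->plug->F
Char 5 ('F'): step: R->4, L=1; F->plug->F->R->G->L->G->refl->B->L'->A->R'->A->plug->A
Char 6 ('B'): step: R->5, L=1; B->plug->B->R->B->L->C->refl->E->L'->D->R'->A->plug->A
Char 7 ('G'): step: R->6, L=1; G->plug->G->R->G->L->G->refl->B->L'->A->R'->A->plug->A

A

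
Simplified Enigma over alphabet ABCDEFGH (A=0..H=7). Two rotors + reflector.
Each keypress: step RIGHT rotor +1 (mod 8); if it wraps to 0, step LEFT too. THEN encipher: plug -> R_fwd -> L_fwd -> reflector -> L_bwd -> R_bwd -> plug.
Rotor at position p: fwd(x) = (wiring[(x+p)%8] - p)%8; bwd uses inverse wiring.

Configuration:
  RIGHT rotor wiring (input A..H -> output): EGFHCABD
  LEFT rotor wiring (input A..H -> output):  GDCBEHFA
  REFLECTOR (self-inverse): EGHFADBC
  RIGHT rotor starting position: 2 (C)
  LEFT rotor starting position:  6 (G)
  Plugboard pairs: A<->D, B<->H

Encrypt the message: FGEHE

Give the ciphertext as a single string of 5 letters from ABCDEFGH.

Char 1 ('F'): step: R->3, L=6; F->plug->F->R->B->L->C->refl->H->L'->A->R'->E->plug->E
Char 2 ('G'): step: R->4, L=6; G->plug->G->R->B->L->C->refl->H->L'->A->R'->E->plug->E
Char 3 ('E'): step: R->5, L=6; E->plug->E->R->B->L->C->refl->H->L'->A->R'->F->plug->F
Char 4 ('H'): step: R->6, L=6; H->plug->B->R->F->L->D->refl->F->L'->D->R'->A->plug->D
Char 5 ('E'): step: R->7, L=6; E->plug->E->R->A->L->H->refl->C->L'->B->R'->G->plug->G

Answer: EEFDG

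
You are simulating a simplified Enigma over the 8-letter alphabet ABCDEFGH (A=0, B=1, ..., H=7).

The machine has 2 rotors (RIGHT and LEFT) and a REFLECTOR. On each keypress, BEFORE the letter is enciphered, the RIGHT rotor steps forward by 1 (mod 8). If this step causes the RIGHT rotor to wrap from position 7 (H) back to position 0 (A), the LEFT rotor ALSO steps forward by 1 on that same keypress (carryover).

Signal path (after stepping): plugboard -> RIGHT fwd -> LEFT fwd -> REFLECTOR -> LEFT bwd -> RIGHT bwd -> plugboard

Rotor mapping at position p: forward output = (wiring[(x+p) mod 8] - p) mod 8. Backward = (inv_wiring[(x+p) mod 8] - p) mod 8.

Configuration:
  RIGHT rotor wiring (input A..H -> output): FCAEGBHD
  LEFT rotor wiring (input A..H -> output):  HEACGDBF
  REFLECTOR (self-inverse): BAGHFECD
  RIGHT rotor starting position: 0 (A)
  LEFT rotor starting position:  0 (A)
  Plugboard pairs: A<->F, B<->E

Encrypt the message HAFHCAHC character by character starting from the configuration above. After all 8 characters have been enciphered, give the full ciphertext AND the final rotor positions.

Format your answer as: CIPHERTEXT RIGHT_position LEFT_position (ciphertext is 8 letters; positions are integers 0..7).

Char 1 ('H'): step: R->1, L=0; H->plug->H->R->E->L->G->refl->C->L'->D->R'->C->plug->C
Char 2 ('A'): step: R->2, L=0; A->plug->F->R->B->L->E->refl->F->L'->H->R'->D->plug->D
Char 3 ('F'): step: R->3, L=0; F->plug->A->R->B->L->E->refl->F->L'->H->R'->G->plug->G
Char 4 ('H'): step: R->4, L=0; H->plug->H->R->A->L->H->refl->D->L'->F->R'->B->plug->E
Char 5 ('C'): step: R->5, L=0; C->plug->C->R->G->L->B->refl->A->L'->C->R'->B->plug->E
Char 6 ('A'): step: R->6, L=0; A->plug->F->R->G->L->B->refl->A->L'->C->R'->E->plug->B
Char 7 ('H'): step: R->7, L=0; H->plug->H->R->A->L->H->refl->D->L'->F->R'->E->plug->B
Char 8 ('C'): step: R->0, L->1 (L advanced); C->plug->C->R->A->L->D->refl->H->L'->B->R'->F->plug->A
Final: ciphertext=CDGEEBBA, RIGHT=0, LEFT=1

Answer: CDGEEBBA 0 1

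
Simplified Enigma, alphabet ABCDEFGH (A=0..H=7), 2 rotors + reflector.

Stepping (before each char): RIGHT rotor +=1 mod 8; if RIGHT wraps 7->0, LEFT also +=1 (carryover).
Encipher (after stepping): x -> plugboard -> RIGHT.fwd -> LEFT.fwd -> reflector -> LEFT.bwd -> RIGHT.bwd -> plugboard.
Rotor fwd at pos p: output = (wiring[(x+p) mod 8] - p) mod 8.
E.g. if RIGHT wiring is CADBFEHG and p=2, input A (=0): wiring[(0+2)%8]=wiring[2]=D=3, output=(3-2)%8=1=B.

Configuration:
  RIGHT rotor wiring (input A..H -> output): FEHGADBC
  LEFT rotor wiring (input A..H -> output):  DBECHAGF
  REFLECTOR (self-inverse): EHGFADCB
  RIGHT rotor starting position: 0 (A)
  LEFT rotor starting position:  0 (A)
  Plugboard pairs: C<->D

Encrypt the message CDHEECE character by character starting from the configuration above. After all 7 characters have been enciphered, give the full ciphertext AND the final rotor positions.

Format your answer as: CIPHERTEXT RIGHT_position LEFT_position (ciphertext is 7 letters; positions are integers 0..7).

Answer: FGGACAC 7 0

Derivation:
Char 1 ('C'): step: R->1, L=0; C->plug->D->R->H->L->F->refl->D->L'->A->R'->F->plug->F
Char 2 ('D'): step: R->2, L=0; D->plug->C->R->G->L->G->refl->C->L'->D->R'->G->plug->G
Char 3 ('H'): step: R->3, L=0; H->plug->H->R->E->L->H->refl->B->L'->B->R'->G->plug->G
Char 4 ('E'): step: R->4, L=0; E->plug->E->R->B->L->B->refl->H->L'->E->R'->A->plug->A
Char 5 ('E'): step: R->5, L=0; E->plug->E->R->H->L->F->refl->D->L'->A->R'->D->plug->C
Char 6 ('C'): step: R->6, L=0; C->plug->D->R->G->L->G->refl->C->L'->D->R'->A->plug->A
Char 7 ('E'): step: R->7, L=0; E->plug->E->R->H->L->F->refl->D->L'->A->R'->D->plug->C
Final: ciphertext=FGGACAC, RIGHT=7, LEFT=0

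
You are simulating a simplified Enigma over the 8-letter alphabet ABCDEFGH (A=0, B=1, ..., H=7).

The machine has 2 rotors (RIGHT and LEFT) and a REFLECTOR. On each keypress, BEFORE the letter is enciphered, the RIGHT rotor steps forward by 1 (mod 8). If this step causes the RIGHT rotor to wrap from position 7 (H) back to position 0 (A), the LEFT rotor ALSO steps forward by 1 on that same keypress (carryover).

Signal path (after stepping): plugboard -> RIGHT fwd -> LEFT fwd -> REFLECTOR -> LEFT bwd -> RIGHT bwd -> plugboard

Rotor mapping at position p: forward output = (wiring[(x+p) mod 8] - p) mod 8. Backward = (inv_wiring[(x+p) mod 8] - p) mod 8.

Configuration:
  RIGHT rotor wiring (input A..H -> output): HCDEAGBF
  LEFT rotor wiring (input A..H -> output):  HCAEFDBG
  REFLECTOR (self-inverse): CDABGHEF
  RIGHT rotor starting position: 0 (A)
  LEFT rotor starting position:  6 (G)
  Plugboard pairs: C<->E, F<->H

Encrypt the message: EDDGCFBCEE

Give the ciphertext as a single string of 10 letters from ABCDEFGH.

Char 1 ('E'): step: R->1, L=6; E->plug->C->R->D->L->E->refl->G->L'->F->R'->E->plug->C
Char 2 ('D'): step: R->2, L=6; D->plug->D->R->E->L->C->refl->A->L'->B->R'->A->plug->A
Char 3 ('D'): step: R->3, L=6; D->plug->D->R->G->L->H->refl->F->L'->H->R'->G->plug->G
Char 4 ('G'): step: R->4, L=6; G->plug->G->R->H->L->F->refl->H->L'->G->R'->F->plug->H
Char 5 ('C'): step: R->5, L=6; C->plug->E->R->F->L->G->refl->E->L'->D->R'->H->plug->F
Char 6 ('F'): step: R->6, L=6; F->plug->H->R->A->L->D->refl->B->L'->C->R'->G->plug->G
Char 7 ('B'): step: R->7, L=6; B->plug->B->R->A->L->D->refl->B->L'->C->R'->H->plug->F
Char 8 ('C'): step: R->0, L->7 (L advanced); C->plug->E->R->A->L->H->refl->F->L'->E->R'->D->plug->D
Char 9 ('E'): step: R->1, L=7; E->plug->C->R->D->L->B->refl->D->L'->C->R'->B->plug->B
Char 10 ('E'): step: R->2, L=7; E->plug->C->R->G->L->E->refl->G->L'->F->R'->G->plug->G

Answer: CAGHFGFDBG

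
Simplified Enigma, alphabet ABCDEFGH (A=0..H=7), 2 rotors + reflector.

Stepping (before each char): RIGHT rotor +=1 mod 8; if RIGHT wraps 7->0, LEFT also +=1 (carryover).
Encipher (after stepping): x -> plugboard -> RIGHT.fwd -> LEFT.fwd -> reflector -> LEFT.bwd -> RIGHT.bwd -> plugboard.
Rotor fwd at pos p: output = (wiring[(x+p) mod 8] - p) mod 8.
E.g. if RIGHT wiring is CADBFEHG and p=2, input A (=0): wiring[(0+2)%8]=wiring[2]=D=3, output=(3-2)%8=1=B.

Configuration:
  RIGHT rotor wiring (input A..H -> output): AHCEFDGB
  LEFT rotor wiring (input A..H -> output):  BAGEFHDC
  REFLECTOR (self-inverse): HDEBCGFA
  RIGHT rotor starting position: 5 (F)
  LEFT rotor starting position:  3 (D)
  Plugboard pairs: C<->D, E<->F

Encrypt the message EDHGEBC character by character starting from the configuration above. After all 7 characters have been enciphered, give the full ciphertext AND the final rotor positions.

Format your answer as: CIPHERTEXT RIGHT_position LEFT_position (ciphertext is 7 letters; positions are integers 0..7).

Answer: HHABBHG 4 4

Derivation:
Char 1 ('E'): step: R->6, L=3; E->plug->F->R->G->L->F->refl->G->L'->F->R'->H->plug->H
Char 2 ('D'): step: R->7, L=3; D->plug->C->R->A->L->B->refl->D->L'->H->R'->H->plug->H
Char 3 ('H'): step: R->0, L->4 (L advanced); H->plug->H->R->B->L->D->refl->B->L'->A->R'->A->plug->A
Char 4 ('G'): step: R->1, L=4; G->plug->G->R->A->L->B->refl->D->L'->B->R'->B->plug->B
Char 5 ('E'): step: R->2, L=4; E->plug->F->R->H->L->A->refl->H->L'->C->R'->B->plug->B
Char 6 ('B'): step: R->3, L=4; B->plug->B->R->C->L->H->refl->A->L'->H->R'->H->plug->H
Char 7 ('C'): step: R->4, L=4; C->plug->D->R->F->L->E->refl->C->L'->G->R'->G->plug->G
Final: ciphertext=HHABBHG, RIGHT=4, LEFT=4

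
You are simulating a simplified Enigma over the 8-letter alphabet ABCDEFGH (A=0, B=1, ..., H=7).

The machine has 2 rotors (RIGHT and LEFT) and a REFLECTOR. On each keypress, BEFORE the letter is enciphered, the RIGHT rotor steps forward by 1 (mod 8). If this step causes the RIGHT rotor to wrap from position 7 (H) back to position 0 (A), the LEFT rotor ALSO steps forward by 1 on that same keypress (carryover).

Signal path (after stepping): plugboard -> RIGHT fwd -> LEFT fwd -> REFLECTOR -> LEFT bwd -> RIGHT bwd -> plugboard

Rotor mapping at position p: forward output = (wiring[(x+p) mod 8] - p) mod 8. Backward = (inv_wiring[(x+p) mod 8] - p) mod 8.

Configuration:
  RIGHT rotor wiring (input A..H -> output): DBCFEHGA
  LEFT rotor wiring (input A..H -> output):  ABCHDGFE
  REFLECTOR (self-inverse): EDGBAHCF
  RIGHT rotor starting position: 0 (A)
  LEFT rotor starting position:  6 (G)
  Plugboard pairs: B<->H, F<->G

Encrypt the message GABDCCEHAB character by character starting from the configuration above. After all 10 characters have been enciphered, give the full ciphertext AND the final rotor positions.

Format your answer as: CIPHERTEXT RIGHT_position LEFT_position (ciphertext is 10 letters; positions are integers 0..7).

Char 1 ('G'): step: R->1, L=6; G->plug->F->R->F->L->B->refl->D->L'->D->R'->D->plug->D
Char 2 ('A'): step: R->2, L=6; A->plug->A->R->A->L->H->refl->F->L'->G->R'->F->plug->G
Char 3 ('B'): step: R->3, L=6; B->plug->H->R->H->L->A->refl->E->L'->E->R'->C->plug->C
Char 4 ('D'): step: R->4, L=6; D->plug->D->R->E->L->E->refl->A->L'->H->R'->E->plug->E
Char 5 ('C'): step: R->5, L=6; C->plug->C->R->D->L->D->refl->B->L'->F->R'->F->plug->G
Char 6 ('C'): step: R->6, L=6; C->plug->C->R->F->L->B->refl->D->L'->D->R'->D->plug->D
Char 7 ('E'): step: R->7, L=6; E->plug->E->R->G->L->F->refl->H->L'->A->R'->G->plug->F
Char 8 ('H'): step: R->0, L->7 (L advanced); H->plug->B->R->B->L->B->refl->D->L'->D->R'->A->plug->A
Char 9 ('A'): step: R->1, L=7; A->plug->A->R->A->L->F->refl->H->L'->G->R'->E->plug->E
Char 10 ('B'): step: R->2, L=7; B->plug->H->R->H->L->G->refl->C->L'->C->R'->C->plug->C
Final: ciphertext=DGCEGDFAEC, RIGHT=2, LEFT=7

Answer: DGCEGDFAEC 2 7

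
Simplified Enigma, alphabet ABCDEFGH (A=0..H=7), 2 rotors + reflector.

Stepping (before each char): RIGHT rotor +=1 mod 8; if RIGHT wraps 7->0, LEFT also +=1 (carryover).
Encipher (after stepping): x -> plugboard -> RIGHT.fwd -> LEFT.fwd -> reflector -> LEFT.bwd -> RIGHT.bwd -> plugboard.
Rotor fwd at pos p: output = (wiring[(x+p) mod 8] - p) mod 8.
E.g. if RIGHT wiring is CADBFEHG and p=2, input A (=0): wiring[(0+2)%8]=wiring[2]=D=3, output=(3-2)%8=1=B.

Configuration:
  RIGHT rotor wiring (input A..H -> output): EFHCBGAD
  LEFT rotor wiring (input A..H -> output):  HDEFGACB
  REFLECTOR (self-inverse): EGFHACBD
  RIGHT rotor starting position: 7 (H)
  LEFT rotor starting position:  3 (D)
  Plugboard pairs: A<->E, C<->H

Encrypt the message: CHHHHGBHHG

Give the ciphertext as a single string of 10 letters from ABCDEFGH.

Answer: GBGAECFCEB

Derivation:
Char 1 ('C'): step: R->0, L->4 (L advanced); C->plug->H->R->D->L->F->refl->C->L'->A->R'->G->plug->G
Char 2 ('H'): step: R->1, L=4; H->plug->C->R->B->L->E->refl->A->L'->G->R'->B->plug->B
Char 3 ('H'): step: R->2, L=4; H->plug->C->R->H->L->B->refl->G->L'->C->R'->G->plug->G
Char 4 ('H'): step: R->3, L=4; H->plug->C->R->D->L->F->refl->C->L'->A->R'->E->plug->A
Char 5 ('H'): step: R->4, L=4; H->plug->C->R->E->L->D->refl->H->L'->F->R'->A->plug->E
Char 6 ('G'): step: R->5, L=4; G->plug->G->R->F->L->H->refl->D->L'->E->R'->H->plug->C
Char 7 ('B'): step: R->6, L=4; B->plug->B->R->F->L->H->refl->D->L'->E->R'->F->plug->F
Char 8 ('H'): step: R->7, L=4; H->plug->C->R->G->L->A->refl->E->L'->B->R'->H->plug->C
Char 9 ('H'): step: R->0, L->5 (L advanced); H->plug->C->R->H->L->B->refl->G->L'->E->R'->A->plug->E
Char 10 ('G'): step: R->1, L=5; G->plug->G->R->C->L->E->refl->A->L'->G->R'->B->plug->B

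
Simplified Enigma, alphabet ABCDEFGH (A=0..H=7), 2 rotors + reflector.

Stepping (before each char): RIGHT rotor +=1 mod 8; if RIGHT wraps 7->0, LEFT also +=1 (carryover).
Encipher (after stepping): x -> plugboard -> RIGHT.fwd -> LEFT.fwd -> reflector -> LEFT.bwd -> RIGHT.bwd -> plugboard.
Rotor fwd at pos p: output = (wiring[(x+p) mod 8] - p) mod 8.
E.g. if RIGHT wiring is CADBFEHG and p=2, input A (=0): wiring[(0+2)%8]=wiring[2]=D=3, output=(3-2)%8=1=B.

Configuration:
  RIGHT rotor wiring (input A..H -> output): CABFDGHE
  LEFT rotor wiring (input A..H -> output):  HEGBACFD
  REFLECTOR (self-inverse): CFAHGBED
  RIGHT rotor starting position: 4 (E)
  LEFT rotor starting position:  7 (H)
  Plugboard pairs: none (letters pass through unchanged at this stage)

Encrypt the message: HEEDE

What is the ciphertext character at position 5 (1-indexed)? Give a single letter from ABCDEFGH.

Char 1 ('H'): step: R->5, L=7; H->plug->H->R->G->L->D->refl->H->L'->D->R'->E->plug->E
Char 2 ('E'): step: R->6, L=7; E->plug->E->R->D->L->H->refl->D->L'->G->R'->B->plug->B
Char 3 ('E'): step: R->7, L=7; E->plug->E->R->G->L->D->refl->H->L'->D->R'->B->plug->B
Char 4 ('D'): step: R->0, L->0 (L advanced); D->plug->D->R->F->L->C->refl->A->L'->E->R'->H->plug->H
Char 5 ('E'): step: R->1, L=0; E->plug->E->R->F->L->C->refl->A->L'->E->R'->C->plug->C

C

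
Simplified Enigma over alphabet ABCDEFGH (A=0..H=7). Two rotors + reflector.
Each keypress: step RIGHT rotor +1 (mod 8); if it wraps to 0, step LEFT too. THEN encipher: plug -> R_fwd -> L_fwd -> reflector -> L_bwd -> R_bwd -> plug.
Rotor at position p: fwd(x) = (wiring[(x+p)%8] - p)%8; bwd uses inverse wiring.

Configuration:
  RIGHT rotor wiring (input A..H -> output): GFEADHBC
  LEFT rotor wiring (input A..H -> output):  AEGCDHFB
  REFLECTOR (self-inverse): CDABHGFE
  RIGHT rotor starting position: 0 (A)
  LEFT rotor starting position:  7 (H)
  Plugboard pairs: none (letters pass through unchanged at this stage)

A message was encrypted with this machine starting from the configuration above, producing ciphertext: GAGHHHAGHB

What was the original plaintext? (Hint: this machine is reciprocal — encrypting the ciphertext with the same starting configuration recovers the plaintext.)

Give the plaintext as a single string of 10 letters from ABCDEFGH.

Char 1 ('G'): step: R->1, L=7; G->plug->G->R->B->L->B->refl->D->L'->E->R'->A->plug->A
Char 2 ('A'): step: R->2, L=7; A->plug->A->R->C->L->F->refl->G->L'->H->R'->E->plug->E
Char 3 ('G'): step: R->3, L=7; G->plug->G->R->C->L->F->refl->G->L'->H->R'->E->plug->E
Char 4 ('H'): step: R->4, L=7; H->plug->H->R->E->L->D->refl->B->L'->B->R'->F->plug->F
Char 5 ('H'): step: R->5, L=7; H->plug->H->R->G->L->A->refl->C->L'->A->R'->E->plug->E
Char 6 ('H'): step: R->6, L=7; H->plug->H->R->B->L->B->refl->D->L'->E->R'->B->plug->B
Char 7 ('A'): step: R->7, L=7; A->plug->A->R->D->L->H->refl->E->L'->F->R'->D->plug->D
Char 8 ('G'): step: R->0, L->0 (L advanced); G->plug->G->R->B->L->E->refl->H->L'->F->R'->B->plug->B
Char 9 ('H'): step: R->1, L=0; H->plug->H->R->F->L->H->refl->E->L'->B->R'->G->plug->G
Char 10 ('B'): step: R->2, L=0; B->plug->B->R->G->L->F->refl->G->L'->C->R'->A->plug->A

Answer: AEEFEBDBGA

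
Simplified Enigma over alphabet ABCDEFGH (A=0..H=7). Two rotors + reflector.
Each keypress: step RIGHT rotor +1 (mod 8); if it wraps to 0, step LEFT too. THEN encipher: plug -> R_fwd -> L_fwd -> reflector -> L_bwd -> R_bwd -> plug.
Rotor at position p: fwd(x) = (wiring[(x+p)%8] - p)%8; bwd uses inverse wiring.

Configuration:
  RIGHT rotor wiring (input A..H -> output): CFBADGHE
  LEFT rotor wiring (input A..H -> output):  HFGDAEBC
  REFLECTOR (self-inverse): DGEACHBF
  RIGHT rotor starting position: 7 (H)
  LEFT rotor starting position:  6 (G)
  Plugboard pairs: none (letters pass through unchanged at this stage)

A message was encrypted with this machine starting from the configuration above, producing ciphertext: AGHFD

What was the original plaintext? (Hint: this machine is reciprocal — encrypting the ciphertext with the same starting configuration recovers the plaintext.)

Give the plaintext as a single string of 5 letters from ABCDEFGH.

Answer: BFBDF

Derivation:
Char 1 ('A'): step: R->0, L->7 (L advanced); A->plug->A->R->C->L->G->refl->B->L'->F->R'->B->plug->B
Char 2 ('G'): step: R->1, L=7; G->plug->G->R->D->L->H->refl->F->L'->G->R'->F->plug->F
Char 3 ('H'): step: R->2, L=7; H->plug->H->R->D->L->H->refl->F->L'->G->R'->B->plug->B
Char 4 ('F'): step: R->3, L=7; F->plug->F->R->H->L->C->refl->E->L'->E->R'->D->plug->D
Char 5 ('D'): step: R->4, L=7; D->plug->D->R->A->L->D->refl->A->L'->B->R'->F->plug->F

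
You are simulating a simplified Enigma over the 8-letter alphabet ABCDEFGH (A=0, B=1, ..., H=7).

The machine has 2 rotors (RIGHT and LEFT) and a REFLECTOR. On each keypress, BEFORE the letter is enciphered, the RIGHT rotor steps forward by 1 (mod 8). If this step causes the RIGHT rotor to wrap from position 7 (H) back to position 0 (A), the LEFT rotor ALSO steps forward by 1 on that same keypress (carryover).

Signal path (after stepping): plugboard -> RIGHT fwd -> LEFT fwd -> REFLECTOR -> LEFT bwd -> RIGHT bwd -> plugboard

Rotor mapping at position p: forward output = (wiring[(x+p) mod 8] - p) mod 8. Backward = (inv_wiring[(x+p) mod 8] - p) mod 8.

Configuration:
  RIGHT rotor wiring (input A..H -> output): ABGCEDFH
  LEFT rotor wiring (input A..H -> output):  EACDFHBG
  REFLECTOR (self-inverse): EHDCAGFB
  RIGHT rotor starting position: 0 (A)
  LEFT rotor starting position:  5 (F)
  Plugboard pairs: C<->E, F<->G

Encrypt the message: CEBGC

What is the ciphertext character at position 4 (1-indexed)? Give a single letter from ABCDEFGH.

Char 1 ('C'): step: R->1, L=5; C->plug->E->R->C->L->B->refl->H->L'->D->R'->D->plug->D
Char 2 ('E'): step: R->2, L=5; E->plug->C->R->C->L->B->refl->H->L'->D->R'->E->plug->C
Char 3 ('B'): step: R->3, L=5; B->plug->B->R->B->L->E->refl->A->L'->H->R'->A->plug->A
Char 4 ('G'): step: R->4, L=5; G->plug->F->R->F->L->F->refl->G->L'->G->R'->H->plug->H

H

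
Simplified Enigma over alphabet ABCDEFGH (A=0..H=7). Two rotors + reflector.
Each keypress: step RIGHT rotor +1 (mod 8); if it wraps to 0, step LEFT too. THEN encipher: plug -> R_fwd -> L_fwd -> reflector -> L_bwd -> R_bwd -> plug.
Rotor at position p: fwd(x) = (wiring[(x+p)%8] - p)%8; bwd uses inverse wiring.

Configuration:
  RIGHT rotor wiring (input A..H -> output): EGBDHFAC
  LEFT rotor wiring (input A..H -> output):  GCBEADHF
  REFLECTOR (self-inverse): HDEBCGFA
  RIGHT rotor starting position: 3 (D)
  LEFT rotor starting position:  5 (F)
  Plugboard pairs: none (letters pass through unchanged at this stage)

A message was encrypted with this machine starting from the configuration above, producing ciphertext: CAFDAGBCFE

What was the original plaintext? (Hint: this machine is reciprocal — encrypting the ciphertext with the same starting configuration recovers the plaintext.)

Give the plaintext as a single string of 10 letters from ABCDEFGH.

Char 1 ('C'): step: R->4, L=5; C->plug->C->R->E->L->F->refl->G->L'->A->R'->E->plug->E
Char 2 ('A'): step: R->5, L=5; A->plug->A->R->A->L->G->refl->F->L'->E->R'->F->plug->F
Char 3 ('F'): step: R->6, L=5; F->plug->F->R->F->L->E->refl->C->L'->B->R'->G->plug->G
Char 4 ('D'): step: R->7, L=5; D->plug->D->R->C->L->A->refl->H->L'->G->R'->G->plug->G
Char 5 ('A'): step: R->0, L->6 (L advanced); A->plug->A->R->E->L->D->refl->B->L'->A->R'->G->plug->G
Char 6 ('G'): step: R->1, L=6; G->plug->G->R->B->L->H->refl->A->L'->C->R'->C->plug->C
Char 7 ('B'): step: R->2, L=6; B->plug->B->R->B->L->H->refl->A->L'->C->R'->G->plug->G
Char 8 ('C'): step: R->3, L=6; C->plug->C->R->C->L->A->refl->H->L'->B->R'->F->plug->F
Char 9 ('F'): step: R->4, L=6; F->plug->F->R->C->L->A->refl->H->L'->B->R'->B->plug->B
Char 10 ('E'): step: R->5, L=6; E->plug->E->R->B->L->H->refl->A->L'->C->R'->H->plug->H

Answer: EFGGGCGFBH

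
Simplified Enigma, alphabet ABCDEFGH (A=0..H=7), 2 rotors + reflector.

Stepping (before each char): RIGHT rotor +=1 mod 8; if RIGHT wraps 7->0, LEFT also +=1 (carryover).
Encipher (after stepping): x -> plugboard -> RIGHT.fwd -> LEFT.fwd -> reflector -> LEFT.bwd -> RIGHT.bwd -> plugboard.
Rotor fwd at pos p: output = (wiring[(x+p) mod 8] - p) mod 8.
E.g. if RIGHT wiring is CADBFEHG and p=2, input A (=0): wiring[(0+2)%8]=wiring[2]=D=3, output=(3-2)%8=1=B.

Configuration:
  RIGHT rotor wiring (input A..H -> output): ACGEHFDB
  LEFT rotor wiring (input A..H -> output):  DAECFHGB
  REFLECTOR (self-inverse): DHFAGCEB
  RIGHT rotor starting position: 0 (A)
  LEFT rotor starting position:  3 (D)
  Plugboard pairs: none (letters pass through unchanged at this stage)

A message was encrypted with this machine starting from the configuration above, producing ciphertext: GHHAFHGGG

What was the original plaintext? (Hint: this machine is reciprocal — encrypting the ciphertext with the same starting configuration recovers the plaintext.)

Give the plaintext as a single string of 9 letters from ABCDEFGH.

Char 1 ('G'): step: R->1, L=3; G->plug->G->R->A->L->H->refl->B->L'->H->R'->H->plug->H
Char 2 ('H'): step: R->2, L=3; H->plug->H->R->A->L->H->refl->B->L'->H->R'->F->plug->F
Char 3 ('H'): step: R->3, L=3; H->plug->H->R->D->L->D->refl->A->L'->F->R'->F->plug->F
Char 4 ('A'): step: R->4, L=3; A->plug->A->R->D->L->D->refl->A->L'->F->R'->D->plug->D
Char 5 ('F'): step: R->5, L=3; F->plug->F->R->B->L->C->refl->F->L'->G->R'->B->plug->B
Char 6 ('H'): step: R->6, L=3; H->plug->H->R->H->L->B->refl->H->L'->A->R'->E->plug->E
Char 7 ('G'): step: R->7, L=3; G->plug->G->R->G->L->F->refl->C->L'->B->R'->B->plug->B
Char 8 ('G'): step: R->0, L->4 (L advanced); G->plug->G->R->D->L->F->refl->C->L'->C->R'->B->plug->B
Char 9 ('G'): step: R->1, L=4; G->plug->G->R->A->L->B->refl->H->L'->E->R'->E->plug->E

Answer: HFFDBEBBE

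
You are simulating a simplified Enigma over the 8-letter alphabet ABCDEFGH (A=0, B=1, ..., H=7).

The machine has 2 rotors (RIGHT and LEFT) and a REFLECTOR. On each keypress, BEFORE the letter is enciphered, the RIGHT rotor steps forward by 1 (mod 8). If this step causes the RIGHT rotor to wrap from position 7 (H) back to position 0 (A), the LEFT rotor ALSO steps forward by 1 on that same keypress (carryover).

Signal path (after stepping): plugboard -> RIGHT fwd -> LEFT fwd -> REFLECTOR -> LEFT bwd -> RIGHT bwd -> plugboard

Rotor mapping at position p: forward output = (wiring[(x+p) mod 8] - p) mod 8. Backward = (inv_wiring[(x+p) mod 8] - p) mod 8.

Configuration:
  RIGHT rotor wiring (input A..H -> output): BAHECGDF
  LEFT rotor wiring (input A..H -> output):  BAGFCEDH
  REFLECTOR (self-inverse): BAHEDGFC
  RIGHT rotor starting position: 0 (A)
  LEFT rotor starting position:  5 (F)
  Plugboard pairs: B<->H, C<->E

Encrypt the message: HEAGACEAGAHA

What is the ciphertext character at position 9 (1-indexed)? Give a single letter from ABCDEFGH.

Char 1 ('H'): step: R->1, L=5; H->plug->B->R->G->L->A->refl->B->L'->F->R'->E->plug->C
Char 2 ('E'): step: R->2, L=5; E->plug->C->R->A->L->H->refl->C->L'->C->R'->B->plug->H
Char 3 ('A'): step: R->3, L=5; A->plug->A->R->B->L->G->refl->F->L'->H->R'->B->plug->H
Char 4 ('G'): step: R->4, L=5; G->plug->G->R->D->L->E->refl->D->L'->E->R'->F->plug->F
Char 5 ('A'): step: R->5, L=5; A->plug->A->R->B->L->G->refl->F->L'->H->R'->G->plug->G
Char 6 ('C'): step: R->6, L=5; C->plug->E->R->B->L->G->refl->F->L'->H->R'->B->plug->H
Char 7 ('E'): step: R->7, L=5; E->plug->C->R->B->L->G->refl->F->L'->H->R'->G->plug->G
Char 8 ('A'): step: R->0, L->6 (L advanced); A->plug->A->R->B->L->B->refl->A->L'->E->R'->D->plug->D
Char 9 ('G'): step: R->1, L=6; G->plug->G->R->E->L->A->refl->B->L'->B->R'->D->plug->D

D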